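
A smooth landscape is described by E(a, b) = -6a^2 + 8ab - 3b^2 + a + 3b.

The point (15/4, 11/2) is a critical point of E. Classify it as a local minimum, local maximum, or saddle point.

local maximum

The Hessian of E is constant: H = [[-12, 8], [8, -6]].
det(H) = (-12)·(-6) − 8² = 8.
det(H) > 0 and tr(H) = -18 < 0, so H is negative definite and the point is a local maximum.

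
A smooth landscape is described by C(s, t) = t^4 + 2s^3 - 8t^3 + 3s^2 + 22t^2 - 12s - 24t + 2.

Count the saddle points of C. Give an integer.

3

C separates as a function of s plus a function of t, so ∇C=0 decouples.
∂C/∂s = 6(s - 1)(s + 2) = 0 at s ∈ {-2, 1}; ∂C/∂t = 4(t - 3)(t - 2)(t - 1) = 0 at t ∈ {1, 2, 3}.
The Hessian is diagonal: diag(C_ss, C_tt). Second derivatives: C_ss(-2)=-18, C_ss(1)=18; C_tt(1)=8, C_tt(2)=-4, C_tt(3)=8.
Saddle points occur where the two diagonal entries have opposite signs: (-2, 1), (-2, 3), (1, 2). Count: 3.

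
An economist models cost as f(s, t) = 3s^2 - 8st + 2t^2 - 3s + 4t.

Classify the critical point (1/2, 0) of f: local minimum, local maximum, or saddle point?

The Hessian of f is constant: H = [[6, -8], [-8, 4]].
det(H) = 6·4 − (-8)² = -40.
Since det(H) < 0, H is indefinite and the critical point is a saddle point.

saddle point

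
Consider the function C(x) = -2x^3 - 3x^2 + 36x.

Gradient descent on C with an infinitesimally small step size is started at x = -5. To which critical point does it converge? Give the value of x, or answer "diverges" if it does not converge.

-3

C'(x) = -6(x - 2)(x + 3), so C'(-5) = -84.
Gradient descent moves in the -C' direction, i.e. x is increasing.
The nearest critical point in that direction is x = -3, where C'' = 30 > 0 (a local minimum). The iterate converges there.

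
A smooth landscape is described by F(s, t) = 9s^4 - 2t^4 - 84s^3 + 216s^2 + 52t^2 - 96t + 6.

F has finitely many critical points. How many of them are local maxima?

F separates as a function of s plus a function of t, so ∇F=0 decouples.
∂F/∂s = 36s(s - 4)(s - 3) = 0 at s ∈ {0, 3, 4}; ∂F/∂t = -8(t - 3)(t - 1)(t + 4) = 0 at t ∈ {-4, 1, 3}.
The Hessian is diagonal: diag(F_ss, F_tt). Second derivatives: F_ss(0)=432, F_ss(3)=-108, F_ss(4)=144; F_tt(-4)=-280, F_tt(1)=80, F_tt(3)=-112.
Local maxima occur where both diagonal entries negative: (3, -4), (3, 3). Count: 2.

2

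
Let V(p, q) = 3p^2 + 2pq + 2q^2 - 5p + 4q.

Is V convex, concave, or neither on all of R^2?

convex

V is quadratic, so its Hessian is the constant matrix H = [[6, 2], [2, 4]].
det(H) = 20, tr(H) = 10.
det(H) > 0 and tr(H) > 0, so H is positive definite everywhere: convex.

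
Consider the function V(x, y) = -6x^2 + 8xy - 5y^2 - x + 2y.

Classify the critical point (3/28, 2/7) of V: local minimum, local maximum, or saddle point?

The Hessian of V is constant: H = [[-12, 8], [8, -10]].
det(H) = (-12)·(-10) − 8² = 56.
det(H) > 0 and tr(H) = -22 < 0, so H is negative definite and the point is a local maximum.

local maximum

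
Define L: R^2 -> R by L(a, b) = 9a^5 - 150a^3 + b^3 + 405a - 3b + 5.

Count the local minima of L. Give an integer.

L separates as a function of a plus a function of b, so ∇L=0 decouples.
∂L/∂a = 45(a - 3)(a - 1)(a + 1)(a + 3) = 0 at a ∈ {-3, -1, 1, 3}; ∂L/∂b = 3(b - 1)(b + 1) = 0 at b ∈ {-1, 1}.
The Hessian is diagonal: diag(L_aa, L_bb). Second derivatives: L_aa(-3)=-2160, L_aa(-1)=720, L_aa(1)=-720, L_aa(3)=2160; L_bb(-1)=-6, L_bb(1)=6.
Local minima occur where both diagonal entries positive: (-1, 1), (3, 1). Count: 2.

2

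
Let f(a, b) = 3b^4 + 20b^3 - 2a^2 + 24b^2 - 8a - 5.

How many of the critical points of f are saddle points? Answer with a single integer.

f separates as a function of a plus a function of b, so ∇f=0 decouples.
∂f/∂a = -4(a + 2) = 0 at a ∈ {-2}; ∂f/∂b = 12b(b + 1)(b + 4) = 0 at b ∈ {-4, -1, 0}.
The Hessian is diagonal: diag(f_aa, f_bb). Second derivatives: f_aa(-2)=-4; f_bb(-4)=144, f_bb(-1)=-36, f_bb(0)=48.
Saddle points occur where the two diagonal entries have opposite signs: (-2, -4), (-2, 0). Count: 2.

2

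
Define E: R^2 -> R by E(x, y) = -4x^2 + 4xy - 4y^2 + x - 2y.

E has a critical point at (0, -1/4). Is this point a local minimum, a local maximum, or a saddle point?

local maximum

The Hessian of E is constant: H = [[-8, 4], [4, -8]].
det(H) = (-8)·(-8) − 4² = 48.
det(H) > 0 and tr(H) = -16 < 0, so H is negative definite and the point is a local maximum.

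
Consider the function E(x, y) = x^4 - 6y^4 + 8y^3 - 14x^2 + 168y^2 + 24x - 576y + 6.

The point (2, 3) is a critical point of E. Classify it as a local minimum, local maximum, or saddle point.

saddle point

The mixed partial ∂²E/∂x∂y is 0, so the Hessian at any point is diag(E_xx, E_yy) = diag(4(3x^2 - 7), 24(-3y^2 + 2y + 14)).
At (2, 3): H = diag(20, -168).
The eigenvalues have opposite signs, so H is indefinite: a saddle point.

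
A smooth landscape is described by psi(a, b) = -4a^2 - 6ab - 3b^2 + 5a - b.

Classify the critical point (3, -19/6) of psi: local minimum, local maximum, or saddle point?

The Hessian of psi is constant: H = [[-8, -6], [-6, -6]].
det(H) = (-8)·(-6) − (-6)² = 12.
det(H) > 0 and tr(H) = -14 < 0, so H is negative definite and the point is a local maximum.

local maximum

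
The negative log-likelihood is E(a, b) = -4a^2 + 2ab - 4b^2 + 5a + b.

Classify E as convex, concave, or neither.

E is quadratic, so its Hessian is the constant matrix H = [[-8, 2], [2, -8]].
det(H) = 60, tr(H) = -16.
det(H) > 0 and tr(H) < 0, so H is negative definite everywhere: concave.

concave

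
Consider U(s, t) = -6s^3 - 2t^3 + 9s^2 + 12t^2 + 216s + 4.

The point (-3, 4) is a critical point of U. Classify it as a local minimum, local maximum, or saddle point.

saddle point

The mixed partial ∂²U/∂s∂t is 0, so the Hessian at any point is diag(U_ss, U_tt) = diag(18(-2s + 1), 12(-t + 2)).
At (-3, 4): H = diag(126, -24).
The eigenvalues have opposite signs, so H is indefinite: a saddle point.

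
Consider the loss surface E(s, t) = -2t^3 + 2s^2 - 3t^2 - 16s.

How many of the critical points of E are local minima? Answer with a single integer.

E separates as a function of s plus a function of t, so ∇E=0 decouples.
∂E/∂s = 4(s - 4) = 0 at s ∈ {4}; ∂E/∂t = -6t(t + 1) = 0 at t ∈ {-1, 0}.
The Hessian is diagonal: diag(E_ss, E_tt). Second derivatives: E_ss(4)=4; E_tt(-1)=6, E_tt(0)=-6.
Local minima occur where both diagonal entries positive: (4, -1). Count: 1.

1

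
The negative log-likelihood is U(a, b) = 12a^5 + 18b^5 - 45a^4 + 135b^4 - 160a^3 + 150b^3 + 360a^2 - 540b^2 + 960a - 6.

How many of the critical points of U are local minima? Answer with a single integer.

U separates as a function of a plus a function of b, so ∇U=0 decouples.
∂U/∂a = 60(a - 4)(a - 2)(a + 1)(a + 2) = 0 at a ∈ {-2, -1, 2, 4}; ∂U/∂b = 90b(b - 1)(b + 3)(b + 4) = 0 at b ∈ {-4, -3, 0, 1}.
The Hessian is diagonal: diag(U_aa, U_bb). Second derivatives: U_aa(-2)=-1440, U_aa(-1)=900, U_aa(2)=-1440, U_aa(4)=3600; U_bb(-4)=-1800, U_bb(-3)=1080, U_bb(0)=-1080, U_bb(1)=1800.
Local minima occur where both diagonal entries positive: (-1, -3), (-1, 1), (4, -3), (4, 1). Count: 4.

4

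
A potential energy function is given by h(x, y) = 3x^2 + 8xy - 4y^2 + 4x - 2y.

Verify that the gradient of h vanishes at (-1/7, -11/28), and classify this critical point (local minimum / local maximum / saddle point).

∇h = (6x + 8y + 4, 8x - 8y - 2); substituting (-1/7, -11/28) gives ∇h = (0, 0), so (-1/7, -11/28) is indeed a critical point.
The Hessian of h is constant: H = [[6, 8], [8, -8]].
det(H) = 6·(-8) − 8² = -112.
Since det(H) < 0, H is indefinite and the critical point is a saddle point.

saddle point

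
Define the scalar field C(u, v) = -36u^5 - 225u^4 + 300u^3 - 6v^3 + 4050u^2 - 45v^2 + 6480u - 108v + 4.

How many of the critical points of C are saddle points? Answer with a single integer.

C separates as a function of u plus a function of v, so ∇C=0 decouples.
∂C/∂u = -180(u - 3)(u + 1)(u + 3)(u + 4) = 0 at u ∈ {-4, -3, -1, 3}; ∂C/∂v = -18(v + 2)(v + 3) = 0 at v ∈ {-3, -2}.
The Hessian is diagonal: diag(C_uu, C_vv). Second derivatives: C_uu(-4)=3780, C_uu(-3)=-2160, C_uu(-1)=4320, C_uu(3)=-30240; C_vv(-3)=18, C_vv(-2)=-18.
Saddle points occur where the two diagonal entries have opposite signs: (-4, -2), (-3, -3), (-1, -2), (3, -3). Count: 4.

4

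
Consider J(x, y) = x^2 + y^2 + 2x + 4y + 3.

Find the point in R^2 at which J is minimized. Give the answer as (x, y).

J(x,y) separates as P(x) + Q(y) + 3, so its minimum is min P + min Q + 3.
P'(x) = 2x + 2 vanishes at x ∈ {-1}; Q'(y) = 2y + 4 vanishes at y ∈ {-2}.
Local minima of P (where P''>0): P(-1)=-1. Local minima of Q: Q(-2)=-4.
So the global minimum of J is P(-1) + Q(-2) + 3 = -1 − 4 + 3 = -2, attained at (-1, -2).

(-1, -2)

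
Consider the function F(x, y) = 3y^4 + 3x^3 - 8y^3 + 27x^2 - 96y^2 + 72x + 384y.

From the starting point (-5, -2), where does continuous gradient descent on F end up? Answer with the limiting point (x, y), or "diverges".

F is separable, so gradient descent decouples: x follows -∂F/∂x, y follows -∂F/∂y.
∂F/∂x = 9(x + 2)(x + 4); at x=-5 this is 27, so x decreases.
∂F/∂y = 12(y - 4)(y - 2)(y + 4); at y=-2 this is 576, so y decreases.
The x-coordinate has no critical point in that direction and runs off to infinity.

diverges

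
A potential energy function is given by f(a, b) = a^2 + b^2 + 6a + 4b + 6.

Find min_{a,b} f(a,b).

f(a,b) separates as P(a) + Q(b) + 6, so its minimum is min P + min Q + 6.
P'(a) = 2a + 6 vanishes at a ∈ {-3}; Q'(b) = 2b + 4 vanishes at b ∈ {-2}.
Local minima of P (where P''>0): P(-3)=-9. Local minima of Q: Q(-2)=-4.
So the global minimum of f is P(-3) + Q(-2) + 6 = -9 − 4 + 6 = -7, attained at (-3, -2).

-7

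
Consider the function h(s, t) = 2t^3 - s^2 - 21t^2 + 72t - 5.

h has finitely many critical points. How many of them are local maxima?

1

h separates as a function of s plus a function of t, so ∇h=0 decouples.
∂h/∂s = -2s = 0 at s ∈ {0}; ∂h/∂t = 6(t - 4)(t - 3) = 0 at t ∈ {3, 4}.
The Hessian is diagonal: diag(h_ss, h_tt). Second derivatives: h_ss(0)=-2; h_tt(3)=-6, h_tt(4)=6.
Local maxima occur where both diagonal entries negative: (0, 3). Count: 1.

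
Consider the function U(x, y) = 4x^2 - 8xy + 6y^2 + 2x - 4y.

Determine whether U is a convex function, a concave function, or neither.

U is quadratic, so its Hessian is the constant matrix H = [[8, -8], [-8, 12]].
det(H) = 32, tr(H) = 20.
det(H) > 0 and tr(H) > 0, so H is positive definite everywhere: convex.

convex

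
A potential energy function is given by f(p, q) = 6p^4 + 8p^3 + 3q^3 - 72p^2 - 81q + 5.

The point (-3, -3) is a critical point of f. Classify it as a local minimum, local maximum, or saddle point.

saddle point

The mixed partial ∂²f/∂p∂q is 0, so the Hessian at any point is diag(f_pp, f_qq) = diag(24(3p^2 + 2p - 6), 18q).
At (-3, -3): H = diag(360, -54).
The eigenvalues have opposite signs, so H is indefinite: a saddle point.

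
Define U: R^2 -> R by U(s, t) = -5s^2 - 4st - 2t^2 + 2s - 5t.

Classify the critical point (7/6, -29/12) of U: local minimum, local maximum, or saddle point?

The Hessian of U is constant: H = [[-10, -4], [-4, -4]].
det(H) = (-10)·(-4) − (-4)² = 24.
det(H) > 0 and tr(H) = -14 < 0, so H is negative definite and the point is a local maximum.

local maximum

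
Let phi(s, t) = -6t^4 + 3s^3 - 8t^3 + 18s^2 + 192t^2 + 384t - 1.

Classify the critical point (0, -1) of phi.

The mixed partial ∂²phi/∂s∂t is 0, so the Hessian at any point is diag(phi_ss, phi_tt) = diag(18(s + 2), 24(-3t^2 - 2t + 16)).
At (0, -1): H = diag(36, 360).
Both eigenvalues are positive, so H is positive definite: a local minimum.

local minimum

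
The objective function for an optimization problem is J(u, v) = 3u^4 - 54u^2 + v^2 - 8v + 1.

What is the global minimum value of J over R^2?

J(u,v) separates as P(u) + Q(v) + 1, so its minimum is min P + min Q + 1.
P'(u) = 12u(u - 3)(u + 3) vanishes at u ∈ {-3, 0, 3}; Q'(v) = 2v - 8 vanishes at v ∈ {4}.
Local minima of P (where P''>0): P(-3)=-243, P(3)=-243. Local minima of Q: Q(4)=-16.
So the global minimum of J is P(-3) + Q(4) + 1 = -243 − 16 + 1 = -258, attained at (-3, 4).

-258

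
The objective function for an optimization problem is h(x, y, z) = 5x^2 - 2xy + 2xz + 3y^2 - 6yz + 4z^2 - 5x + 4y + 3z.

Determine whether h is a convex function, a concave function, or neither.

h is quadratic, so its Hessian is the constant matrix H = [[10, -2, 2], [-2, 6, -6], [2, -6, 8]].
Leading principal minors: 10, 56, 112.
All positive ⇒ H ≻ 0 ⇒ convex.

convex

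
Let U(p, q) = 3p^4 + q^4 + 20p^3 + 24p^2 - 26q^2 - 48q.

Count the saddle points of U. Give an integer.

U separates as a function of p plus a function of q, so ∇U=0 decouples.
∂U/∂p = 12p(p + 1)(p + 4) = 0 at p ∈ {-4, -1, 0}; ∂U/∂q = 4(q - 4)(q + 1)(q + 3) = 0 at q ∈ {-3, -1, 4}.
The Hessian is diagonal: diag(U_pp, U_qq). Second derivatives: U_pp(-4)=144, U_pp(-1)=-36, U_pp(0)=48; U_qq(-3)=56, U_qq(-1)=-40, U_qq(4)=140.
Saddle points occur where the two diagonal entries have opposite signs: (-4, -1), (-1, -3), (-1, 4), (0, -1). Count: 4.

4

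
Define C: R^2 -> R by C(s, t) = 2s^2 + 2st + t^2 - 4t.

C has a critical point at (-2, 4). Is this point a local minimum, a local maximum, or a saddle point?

local minimum

The Hessian of C is constant: H = [[4, 2], [2, 2]].
det(H) = 4·2 − 2² = 4.
det(H) > 0 and tr(H) = 6 > 0, so H is positive definite and the point is a local minimum.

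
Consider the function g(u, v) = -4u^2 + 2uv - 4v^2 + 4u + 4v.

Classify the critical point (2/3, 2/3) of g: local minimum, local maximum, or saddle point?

The Hessian of g is constant: H = [[-8, 2], [2, -8]].
det(H) = (-8)·(-8) − 2² = 60.
det(H) > 0 and tr(H) = -16 < 0, so H is negative definite and the point is a local maximum.

local maximum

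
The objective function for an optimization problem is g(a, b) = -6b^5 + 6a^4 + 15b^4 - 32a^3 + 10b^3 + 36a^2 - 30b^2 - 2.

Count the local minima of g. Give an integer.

4

g separates as a function of a plus a function of b, so ∇g=0 decouples.
∂g/∂a = 24a(a - 3)(a - 1) = 0 at a ∈ {0, 1, 3}; ∂g/∂b = -30b(b - 2)(b - 1)(b + 1) = 0 at b ∈ {-1, 0, 1, 2}.
The Hessian is diagonal: diag(g_aa, g_bb). Second derivatives: g_aa(0)=72, g_aa(1)=-48, g_aa(3)=144; g_bb(-1)=180, g_bb(0)=-60, g_bb(1)=60, g_bb(2)=-180.
Local minima occur where both diagonal entries positive: (0, -1), (0, 1), (3, -1), (3, 1). Count: 4.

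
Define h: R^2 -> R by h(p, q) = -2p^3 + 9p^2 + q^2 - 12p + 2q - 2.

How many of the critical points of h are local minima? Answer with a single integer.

1

h separates as a function of p plus a function of q, so ∇h=0 decouples.
∂h/∂p = -6(p - 2)(p - 1) = 0 at p ∈ {1, 2}; ∂h/∂q = 2(q + 1) = 0 at q ∈ {-1}.
The Hessian is diagonal: diag(h_pp, h_qq). Second derivatives: h_pp(1)=6, h_pp(2)=-6; h_qq(-1)=2.
Local minima occur where both diagonal entries positive: (1, -1). Count: 1.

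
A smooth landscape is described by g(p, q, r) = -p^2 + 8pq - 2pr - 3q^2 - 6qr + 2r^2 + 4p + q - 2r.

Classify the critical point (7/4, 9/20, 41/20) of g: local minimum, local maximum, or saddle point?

The Hessian is constant: H = [[-2, 8, -2], [8, -6, -6], [-2, -6, 4]].
Leading principal minors: Δ₁ = -2, Δ₂ = -52, Δ₃ = 80.
The minors fit neither the all-positive nor the alternating-sign pattern, so H is indefinite: a saddle point.

saddle point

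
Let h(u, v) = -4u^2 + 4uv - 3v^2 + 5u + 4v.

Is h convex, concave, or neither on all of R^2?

h is quadratic, so its Hessian is the constant matrix H = [[-8, 4], [4, -6]].
det(H) = 32, tr(H) = -14.
det(H) > 0 and tr(H) < 0, so H is negative definite everywhere: concave.

concave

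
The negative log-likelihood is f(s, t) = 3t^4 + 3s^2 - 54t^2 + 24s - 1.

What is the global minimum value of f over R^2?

f(s,t) separates as P(s) + Q(t) − 1, so its minimum is min P + min Q − 1.
P'(s) = 6s + 24 vanishes at s ∈ {-4}; Q'(t) = 12t(t - 3)(t + 3) vanishes at t ∈ {-3, 0, 3}.
Local minima of P (where P''>0): P(-4)=-48. Local minima of Q: Q(-3)=-243, Q(3)=-243.
So the global minimum of f is P(-4) + Q(-3) − 1 = -48 − 243 − 1 = -292, attained at (-4, -3).

-292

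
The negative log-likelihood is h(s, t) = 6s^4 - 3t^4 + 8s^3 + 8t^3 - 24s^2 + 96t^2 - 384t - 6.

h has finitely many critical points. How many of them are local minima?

h separates as a function of s plus a function of t, so ∇h=0 decouples.
∂h/∂s = 24s(s - 1)(s + 2) = 0 at s ∈ {-2, 0, 1}; ∂h/∂t = -12(t - 4)(t - 2)(t + 4) = 0 at t ∈ {-4, 2, 4}.
The Hessian is diagonal: diag(h_ss, h_tt). Second derivatives: h_ss(-2)=144, h_ss(0)=-48, h_ss(1)=72; h_tt(-4)=-576, h_tt(2)=144, h_tt(4)=-192.
Local minima occur where both diagonal entries positive: (-2, 2), (1, 2). Count: 2.

2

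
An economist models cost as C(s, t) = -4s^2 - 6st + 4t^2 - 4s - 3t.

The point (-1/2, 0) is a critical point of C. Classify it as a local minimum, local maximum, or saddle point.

saddle point

The Hessian of C is constant: H = [[-8, -6], [-6, 8]].
det(H) = (-8)·8 − (-6)² = -100.
Since det(H) < 0, H is indefinite and the critical point is a saddle point.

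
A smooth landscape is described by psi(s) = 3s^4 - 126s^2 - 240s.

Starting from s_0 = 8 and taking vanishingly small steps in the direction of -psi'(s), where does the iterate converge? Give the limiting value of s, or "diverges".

5

psi'(s) = 12(s - 5)(s + 1)(s + 4), so psi'(8) = 3888.
Gradient descent moves in the -psi' direction, i.e. s is decreasing.
The nearest critical point in that direction is s = 5, where psi'' = 648 > 0 (a local minimum). The iterate converges there.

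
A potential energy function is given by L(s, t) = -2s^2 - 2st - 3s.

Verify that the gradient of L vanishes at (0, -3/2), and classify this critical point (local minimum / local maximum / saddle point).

∇L = (-4s - 2t - 3, -2s); substituting (0, -3/2) gives ∇L = (0, 0), so (0, -3/2) is indeed a critical point.
The Hessian of L is constant: H = [[-4, -2], [-2, 0]].
det(H) = (-4)·0 − (-2)² = -4.
Since det(H) < 0, H is indefinite and the critical point is a saddle point.

saddle point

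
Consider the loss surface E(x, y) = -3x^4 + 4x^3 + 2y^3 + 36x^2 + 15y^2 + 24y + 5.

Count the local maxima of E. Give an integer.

E separates as a function of x plus a function of y, so ∇E=0 decouples.
∂E/∂x = -12x(x - 3)(x + 2) = 0 at x ∈ {-2, 0, 3}; ∂E/∂y = 6(y + 1)(y + 4) = 0 at y ∈ {-4, -1}.
The Hessian is diagonal: diag(E_xx, E_yy). Second derivatives: E_xx(-2)=-120, E_xx(0)=72, E_xx(3)=-180; E_yy(-4)=-18, E_yy(-1)=18.
Local maxima occur where both diagonal entries negative: (-2, -4), (3, -4). Count: 2.

2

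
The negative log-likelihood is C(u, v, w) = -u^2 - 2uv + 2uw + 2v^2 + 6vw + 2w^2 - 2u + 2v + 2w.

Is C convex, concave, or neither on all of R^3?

C is quadratic, so its Hessian is the constant matrix H = [[-2, -2, 2], [-2, 4, 6], [2, 6, 4]].
Leading principal minors: -2, -12, -40.
Neither pattern holds ⇒ H is indefinite ⇒ neither convex nor concave.

neither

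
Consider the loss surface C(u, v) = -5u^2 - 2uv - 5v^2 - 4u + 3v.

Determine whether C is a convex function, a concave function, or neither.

concave

C is quadratic, so its Hessian is the constant matrix H = [[-10, -2], [-2, -10]].
det(H) = 96, tr(H) = -20.
det(H) > 0 and tr(H) < 0, so H is negative definite everywhere: concave.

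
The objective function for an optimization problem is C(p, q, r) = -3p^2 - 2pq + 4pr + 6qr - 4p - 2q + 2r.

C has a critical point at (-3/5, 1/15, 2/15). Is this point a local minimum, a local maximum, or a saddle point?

saddle point

The Hessian is constant: H = [[-6, -2, 4], [-2, 0, 6], [4, 6, 0]].
Leading principal minors: Δ₁ = -6, Δ₂ = -4, Δ₃ = 120.
The minors fit neither the all-positive nor the alternating-sign pattern, so H is indefinite: a saddle point.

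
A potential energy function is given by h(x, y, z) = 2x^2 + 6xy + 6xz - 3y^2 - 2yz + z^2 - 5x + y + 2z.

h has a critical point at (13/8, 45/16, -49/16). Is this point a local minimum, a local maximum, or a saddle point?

saddle point

The Hessian is constant: H = [[4, 6, 6], [6, -6, -2], [6, -2, 2]].
Leading principal minors: Δ₁ = 4, Δ₂ = -60, Δ₃ = -64.
The minors fit neither the all-positive nor the alternating-sign pattern, so H is indefinite: a saddle point.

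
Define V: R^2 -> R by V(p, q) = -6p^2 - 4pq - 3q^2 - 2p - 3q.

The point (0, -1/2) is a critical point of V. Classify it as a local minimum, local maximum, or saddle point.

The Hessian of V is constant: H = [[-12, -4], [-4, -6]].
det(H) = (-12)·(-6) − (-4)² = 56.
det(H) > 0 and tr(H) = -18 < 0, so H is negative definite and the point is a local maximum.

local maximum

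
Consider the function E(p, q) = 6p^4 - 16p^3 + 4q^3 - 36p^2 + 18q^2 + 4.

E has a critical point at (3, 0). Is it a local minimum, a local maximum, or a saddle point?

The mixed partial ∂²E/∂p∂q is 0, so the Hessian at any point is diag(E_pp, E_qq) = diag(24(3p^2 - 4p - 3), 12(2q + 3)).
At (3, 0): H = diag(288, 36).
Both eigenvalues are positive, so H is positive definite: a local minimum.

local minimum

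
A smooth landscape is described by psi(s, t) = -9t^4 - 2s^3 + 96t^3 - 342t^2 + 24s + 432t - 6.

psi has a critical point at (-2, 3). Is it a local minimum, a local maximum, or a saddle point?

The mixed partial ∂²psi/∂s∂t is 0, so the Hessian at any point is diag(psi_ss, psi_tt) = diag(-12s, 36(-3t^2 + 16t - 19)).
At (-2, 3): H = diag(24, 72).
Both eigenvalues are positive, so H is positive definite: a local minimum.

local minimum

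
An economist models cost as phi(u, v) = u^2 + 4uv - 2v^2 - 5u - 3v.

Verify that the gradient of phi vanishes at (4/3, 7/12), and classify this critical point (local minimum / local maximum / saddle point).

∇phi = (2u + 4v - 5, 4u - 4v - 3); substituting (4/3, 7/12) gives ∇phi = (0, 0), so (4/3, 7/12) is indeed a critical point.
The Hessian of phi is constant: H = [[2, 4], [4, -4]].
det(H) = 2·(-4) − 4² = -24.
Since det(H) < 0, H is indefinite and the critical point is a saddle point.

saddle point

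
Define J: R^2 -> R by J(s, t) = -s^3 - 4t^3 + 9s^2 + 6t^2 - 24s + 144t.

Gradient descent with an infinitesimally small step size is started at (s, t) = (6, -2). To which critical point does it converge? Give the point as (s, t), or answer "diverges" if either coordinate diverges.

diverges

J is separable, so gradient descent decouples: s follows -∂J/∂s, t follows -∂J/∂t.
∂J/∂s = -3(s - 4)(s - 2); at s=6 this is -24, so s increases.
∂J/∂t = -12(t - 4)(t + 3); at t=-2 this is 72, so t decreases.
The s-coordinate has no critical point in that direction and runs off to infinity.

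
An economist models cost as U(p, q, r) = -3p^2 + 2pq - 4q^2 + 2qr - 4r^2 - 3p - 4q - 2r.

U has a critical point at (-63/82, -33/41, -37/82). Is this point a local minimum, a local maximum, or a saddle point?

local maximum

The Hessian is constant: H = [[-6, 2, 0], [2, -8, 2], [0, 2, -8]].
Leading principal minors: Δ₁ = -6, Δ₂ = 44, Δ₃ = -328.
The minors alternate sign starting negative (−, +, −), so H is negative definite: a local maximum.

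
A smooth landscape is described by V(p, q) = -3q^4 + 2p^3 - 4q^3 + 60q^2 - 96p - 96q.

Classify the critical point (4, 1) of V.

local minimum

The mixed partial ∂²V/∂p∂q is 0, so the Hessian at any point is diag(V_pp, V_qq) = diag(12p, 12(-3q^2 - 2q + 10)).
At (4, 1): H = diag(48, 60).
Both eigenvalues are positive, so H is positive definite: a local minimum.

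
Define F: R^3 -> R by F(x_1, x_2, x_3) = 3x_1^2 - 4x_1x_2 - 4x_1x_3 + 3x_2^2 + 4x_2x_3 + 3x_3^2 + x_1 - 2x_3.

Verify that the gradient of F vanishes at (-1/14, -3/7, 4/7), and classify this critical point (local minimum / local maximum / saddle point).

∇F = (6x_1 - 4x_2 - 4x_3 + 1, -4x_1 + 6x_2 + 4x_3, -4x_1 + 4x_2 + 6x_3 - 2); substituting (-1/14, -3/7, 4/7) gives ∇F = (0, 0, 0), so (-1/14, -3/7, 4/7) is indeed a critical point.
The Hessian is constant: H = [[6, -4, -4], [-4, 6, 4], [-4, 4, 6]].
Leading principal minors: Δ₁ = 6, Δ₂ = 20, Δ₃ = 56.
All leading minors are positive, so H is positive definite: a local minimum.

local minimum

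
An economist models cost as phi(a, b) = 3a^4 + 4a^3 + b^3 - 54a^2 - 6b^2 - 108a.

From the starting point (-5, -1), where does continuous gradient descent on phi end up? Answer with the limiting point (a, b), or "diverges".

diverges

phi is separable, so gradient descent decouples: a follows -∂phi/∂a, b follows -∂phi/∂b.
∂phi/∂a = 12(a - 3)(a + 1)(a + 3); at a=-5 this is -768, so a increases.
∂phi/∂b = 3b(b - 4); at b=-1 this is 15, so b decreases.
The b-coordinate has no critical point in that direction and runs off to infinity.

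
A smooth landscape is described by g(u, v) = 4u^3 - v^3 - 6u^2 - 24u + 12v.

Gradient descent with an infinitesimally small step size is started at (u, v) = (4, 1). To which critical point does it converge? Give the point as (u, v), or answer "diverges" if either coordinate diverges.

g is separable, so gradient descent decouples: u follows -∂g/∂u, v follows -∂g/∂v.
∂g/∂u = 12(u - 2)(u + 1); at u=4 this is 120, so u decreases.
∂g/∂v = -3(v - 2)(v + 2); at v=1 this is 9, so v decreases.
u converges to its nearest critical value 2 (a local min of the u-part); v converges to -2. The iterate converges to (2, -2).

(2, -2)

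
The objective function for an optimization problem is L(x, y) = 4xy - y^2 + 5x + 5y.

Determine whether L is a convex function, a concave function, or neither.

L is quadratic, so its Hessian is the constant matrix H = [[0, 4], [4, -2]].
det(H) = -16, tr(H) = -2.
det(H) < 0, so H is indefinite: neither convex nor concave.

neither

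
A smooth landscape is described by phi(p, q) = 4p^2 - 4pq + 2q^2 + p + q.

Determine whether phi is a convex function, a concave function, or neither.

phi is quadratic, so its Hessian is the constant matrix H = [[8, -4], [-4, 4]].
det(H) = 16, tr(H) = 12.
det(H) > 0 and tr(H) > 0, so H is positive definite everywhere: convex.

convex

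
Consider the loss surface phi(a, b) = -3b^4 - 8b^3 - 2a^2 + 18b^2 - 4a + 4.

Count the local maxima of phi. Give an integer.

2

phi separates as a function of a plus a function of b, so ∇phi=0 decouples.
∂phi/∂a = -4(a + 1) = 0 at a ∈ {-1}; ∂phi/∂b = -12b(b - 1)(b + 3) = 0 at b ∈ {-3, 0, 1}.
The Hessian is diagonal: diag(phi_aa, phi_bb). Second derivatives: phi_aa(-1)=-4; phi_bb(-3)=-144, phi_bb(0)=36, phi_bb(1)=-48.
Local maxima occur where both diagonal entries negative: (-1, -3), (-1, 1). Count: 2.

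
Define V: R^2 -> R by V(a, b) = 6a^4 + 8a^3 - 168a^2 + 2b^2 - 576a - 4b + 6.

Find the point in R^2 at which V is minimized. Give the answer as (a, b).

(4, 1)

V(a,b) separates as P(a) + Q(b) + 6, so its minimum is min P + min Q + 6.
P'(a) = 24(a - 4)(a + 2)(a + 3) vanishes at a ∈ {-3, -2, 4}; Q'(b) = 4b - 4 vanishes at b ∈ {1}.
Local minima of P (where P''>0): P(-3)=486, P(4)=-2944. Local minima of Q: Q(1)=-2.
So the global minimum of V is P(4) + Q(1) + 6 = -2944 − 2 + 6 = -2940, attained at (4, 1).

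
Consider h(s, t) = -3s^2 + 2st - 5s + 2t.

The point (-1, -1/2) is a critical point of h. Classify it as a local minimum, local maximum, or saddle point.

The Hessian of h is constant: H = [[-6, 2], [2, 0]].
det(H) = (-6)·0 − 2² = -4.
Since det(H) < 0, H is indefinite and the critical point is a saddle point.

saddle point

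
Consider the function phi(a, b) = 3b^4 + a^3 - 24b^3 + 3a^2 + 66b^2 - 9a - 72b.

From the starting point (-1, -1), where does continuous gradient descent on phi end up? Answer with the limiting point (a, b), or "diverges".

(1, 1)

phi is separable, so gradient descent decouples: a follows -∂phi/∂a, b follows -∂phi/∂b.
∂phi/∂a = 3(a - 1)(a + 3); at a=-1 this is -12, so a increases.
∂phi/∂b = 12(b - 3)(b - 2)(b - 1); at b=-1 this is -288, so b increases.
a converges to its nearest critical value 1 (a local min of the a-part); b converges to 1. The iterate converges to (1, 1).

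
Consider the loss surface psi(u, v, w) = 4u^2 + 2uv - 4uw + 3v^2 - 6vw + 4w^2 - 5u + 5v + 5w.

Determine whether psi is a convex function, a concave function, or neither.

psi is quadratic, so its Hessian is the constant matrix H = [[8, 2, -4], [2, 6, -6], [-4, -6, 8]].
Leading principal minors: 8, 44, 64.
All positive ⇒ H ≻ 0 ⇒ convex.

convex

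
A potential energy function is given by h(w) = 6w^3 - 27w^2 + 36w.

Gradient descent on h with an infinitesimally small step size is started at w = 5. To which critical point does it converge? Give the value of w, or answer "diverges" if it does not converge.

2

h'(w) = 18(w - 2)(w - 1), so h'(5) = 216.
Gradient descent moves in the -h' direction, i.e. w is decreasing.
The nearest critical point in that direction is w = 2, where h'' = 18 > 0 (a local minimum). The iterate converges there.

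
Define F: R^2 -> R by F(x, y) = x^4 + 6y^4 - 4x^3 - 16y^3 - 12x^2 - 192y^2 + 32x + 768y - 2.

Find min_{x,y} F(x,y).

F(x,y) separates as P(x) + Q(y) − 2, so its minimum is min P + min Q − 2.
P'(x) = 4(x - 4)(x - 1)(x + 2) vanishes at x ∈ {-2, 1, 4}; Q'(y) = 24(y - 4)(y - 2)(y + 4) vanishes at y ∈ {-4, 2, 4}.
Local minima of P (where P''>0): P(-2)=-64, P(4)=-64. Local minima of Q: Q(-4)=-3584, Q(4)=512.
So the global minimum of F is P(-2) + Q(-4) − 2 = -64 − 3584 − 2 = -3650, attained at (-2, -4).

-3650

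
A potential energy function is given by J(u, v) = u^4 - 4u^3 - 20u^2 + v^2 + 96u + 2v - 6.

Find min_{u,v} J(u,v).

-286

J(u,v) separates as P(u) + Q(v) − 6, so its minimum is min P + min Q − 6.
P'(u) = 4(u - 4)(u - 2)(u + 3) vanishes at u ∈ {-3, 2, 4}; Q'(v) = 2v + 2 vanishes at v ∈ {-1}.
Local minima of P (where P''>0): P(-3)=-279, P(4)=64. Local minima of Q: Q(-1)=-1.
So the global minimum of J is P(-3) + Q(-1) − 6 = -279 − 1 − 6 = -286, attained at (-3, -1).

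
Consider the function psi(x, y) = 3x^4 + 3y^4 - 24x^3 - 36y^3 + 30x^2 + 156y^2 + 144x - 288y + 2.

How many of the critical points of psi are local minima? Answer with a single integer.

4

psi separates as a function of x plus a function of y, so ∇psi=0 decouples.
∂psi/∂x = 12(x - 4)(x - 3)(x + 1) = 0 at x ∈ {-1, 3, 4}; ∂psi/∂y = 12(y - 4)(y - 3)(y - 2) = 0 at y ∈ {2, 3, 4}.
The Hessian is diagonal: diag(psi_xx, psi_yy). Second derivatives: psi_xx(-1)=240, psi_xx(3)=-48, psi_xx(4)=60; psi_yy(2)=24, psi_yy(3)=-12, psi_yy(4)=24.
Local minima occur where both diagonal entries positive: (-1, 2), (-1, 4), (4, 2), (4, 4). Count: 4.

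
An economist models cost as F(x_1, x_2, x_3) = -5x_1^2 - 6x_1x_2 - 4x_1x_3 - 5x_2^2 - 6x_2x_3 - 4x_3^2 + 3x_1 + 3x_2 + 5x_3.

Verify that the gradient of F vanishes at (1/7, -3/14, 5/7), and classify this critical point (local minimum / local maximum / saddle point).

∇F = (-10x_1 - 6x_2 - 4x_3 + 3, -6x_1 - 10x_2 - 6x_3 + 3, -4x_1 - 6x_2 - 8x_3 + 5); substituting (1/7, -3/14, 5/7) gives ∇F = (0, 0, 0), so (1/7, -3/14, 5/7) is indeed a critical point.
The Hessian is constant: H = [[-10, -6, -4], [-6, -10, -6], [-4, -6, -8]].
Leading principal minors: Δ₁ = -10, Δ₂ = 64, Δ₃ = -280.
The minors alternate sign starting negative (−, +, −), so H is negative definite: a local maximum.

local maximum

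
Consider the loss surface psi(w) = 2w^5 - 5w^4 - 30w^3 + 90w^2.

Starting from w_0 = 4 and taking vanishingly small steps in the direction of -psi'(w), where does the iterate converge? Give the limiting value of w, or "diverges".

psi'(w) = 10w(w - 3)(w - 2)(w + 3), so psi'(4) = 560.
Gradient descent moves in the -psi' direction, i.e. w is decreasing.
The nearest critical point in that direction is w = 3, where psi'' = 180 > 0 (a local minimum). The iterate converges there.

3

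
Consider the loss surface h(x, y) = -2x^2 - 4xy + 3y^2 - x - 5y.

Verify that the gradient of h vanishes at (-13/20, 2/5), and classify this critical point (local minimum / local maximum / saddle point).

saddle point

∇h = (-4x - 4y - 1, -4x + 6y - 5); substituting (-13/20, 2/5) gives ∇h = (0, 0), so (-13/20, 2/5) is indeed a critical point.
The Hessian of h is constant: H = [[-4, -4], [-4, 6]].
det(H) = (-4)·6 − (-4)² = -40.
Since det(H) < 0, H is indefinite and the critical point is a saddle point.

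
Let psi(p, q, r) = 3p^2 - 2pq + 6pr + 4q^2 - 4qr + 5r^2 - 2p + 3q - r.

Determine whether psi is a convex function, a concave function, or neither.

convex

psi is quadratic, so its Hessian is the constant matrix H = [[6, -2, 6], [-2, 8, -4], [6, -4, 10]].
Leading principal minors: 6, 44, 152.
All positive ⇒ H ≻ 0 ⇒ convex.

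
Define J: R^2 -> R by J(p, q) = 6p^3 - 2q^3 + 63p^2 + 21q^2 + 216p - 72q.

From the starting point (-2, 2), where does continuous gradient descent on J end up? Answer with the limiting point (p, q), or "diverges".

J is separable, so gradient descent decouples: p follows -∂J/∂p, q follows -∂J/∂q.
∂J/∂p = 18(p + 3)(p + 4); at p=-2 this is 36, so p decreases.
∂J/∂q = -6(q - 4)(q - 3); at q=2 this is -12, so q increases.
p converges to its nearest critical value -3 (a local min of the p-part); q converges to 3. The iterate converges to (-3, 3).

(-3, 3)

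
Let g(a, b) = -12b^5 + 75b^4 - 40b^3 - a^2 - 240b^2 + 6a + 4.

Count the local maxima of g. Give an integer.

2

g separates as a function of a plus a function of b, so ∇g=0 decouples.
∂g/∂a = -2(a - 3) = 0 at a ∈ {3}; ∂g/∂b = -60b(b - 4)(b - 2)(b + 1) = 0 at b ∈ {-1, 0, 2, 4}.
The Hessian is diagonal: diag(g_aa, g_bb). Second derivatives: g_aa(3)=-2; g_bb(-1)=900, g_bb(0)=-480, g_bb(2)=720, g_bb(4)=-2400.
Local maxima occur where both diagonal entries negative: (3, 0), (3, 4). Count: 2.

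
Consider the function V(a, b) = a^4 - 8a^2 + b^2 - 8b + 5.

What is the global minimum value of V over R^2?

V(a,b) separates as P(a) + Q(b) + 5, so its minimum is min P + min Q + 5.
P'(a) = 4a(a - 2)(a + 2) vanishes at a ∈ {-2, 0, 2}; Q'(b) = 2b - 8 vanishes at b ∈ {4}.
Local minima of P (where P''>0): P(-2)=-16, P(2)=-16. Local minima of Q: Q(4)=-16.
So the global minimum of V is P(-2) + Q(4) + 5 = -16 − 16 + 5 = -27, attained at (-2, 4).

-27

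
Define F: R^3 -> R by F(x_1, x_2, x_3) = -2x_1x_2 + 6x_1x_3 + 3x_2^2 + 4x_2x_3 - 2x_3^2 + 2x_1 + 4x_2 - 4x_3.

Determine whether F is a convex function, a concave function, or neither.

F is quadratic, so its Hessian is the constant matrix H = [[0, -2, 6], [-2, 6, 4], [6, 4, -4]].
Leading principal minors: 0, -4, -296.
Neither pattern holds ⇒ H is indefinite ⇒ neither convex nor concave.

neither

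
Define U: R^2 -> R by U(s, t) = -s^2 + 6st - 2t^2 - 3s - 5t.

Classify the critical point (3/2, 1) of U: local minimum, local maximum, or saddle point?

saddle point

The Hessian of U is constant: H = [[-2, 6], [6, -4]].
det(H) = (-2)·(-4) − 6² = -28.
Since det(H) < 0, H is indefinite and the critical point is a saddle point.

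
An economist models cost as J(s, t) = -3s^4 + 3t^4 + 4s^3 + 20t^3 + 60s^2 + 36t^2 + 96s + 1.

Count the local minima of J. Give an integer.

2

J separates as a function of s plus a function of t, so ∇J=0 decouples.
∂J/∂s = -12(s - 4)(s + 1)(s + 2) = 0 at s ∈ {-2, -1, 4}; ∂J/∂t = 12t(t + 2)(t + 3) = 0 at t ∈ {-3, -2, 0}.
The Hessian is diagonal: diag(J_ss, J_tt). Second derivatives: J_ss(-2)=-72, J_ss(-1)=60, J_ss(4)=-360; J_tt(-3)=36, J_tt(-2)=-24, J_tt(0)=72.
Local minima occur where both diagonal entries positive: (-1, -3), (-1, 0). Count: 2.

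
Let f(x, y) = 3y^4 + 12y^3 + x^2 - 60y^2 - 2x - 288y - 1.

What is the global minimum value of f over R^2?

f(x,y) separates as P(x) + Q(y) − 1, so its minimum is min P + min Q − 1.
P'(x) = 2x - 2 vanishes at x ∈ {1}; Q'(y) = 12(y - 3)(y + 2)(y + 4) vanishes at y ∈ {-4, -2, 3}.
Local minima of P (where P''>0): P(1)=-1. Local minima of Q: Q(-4)=192, Q(3)=-837.
So the global minimum of f is P(1) + Q(3) − 1 = -1 − 837 − 1 = -839, attained at (1, 3).

-839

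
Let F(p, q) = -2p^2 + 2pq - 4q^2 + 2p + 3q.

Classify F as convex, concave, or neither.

F is quadratic, so its Hessian is the constant matrix H = [[-4, 2], [2, -8]].
det(H) = 28, tr(H) = -12.
det(H) > 0 and tr(H) < 0, so H is negative definite everywhere: concave.

concave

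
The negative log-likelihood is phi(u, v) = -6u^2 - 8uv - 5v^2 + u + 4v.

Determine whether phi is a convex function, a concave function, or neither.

concave

phi is quadratic, so its Hessian is the constant matrix H = [[-12, -8], [-8, -10]].
det(H) = 56, tr(H) = -22.
det(H) > 0 and tr(H) < 0, so H is negative definite everywhere: concave.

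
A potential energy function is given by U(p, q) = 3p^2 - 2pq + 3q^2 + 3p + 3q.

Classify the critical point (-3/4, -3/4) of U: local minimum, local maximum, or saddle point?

local minimum

The Hessian of U is constant: H = [[6, -2], [-2, 6]].
det(H) = 6·6 − (-2)² = 32.
det(H) > 0 and tr(H) = 12 > 0, so H is positive definite and the point is a local minimum.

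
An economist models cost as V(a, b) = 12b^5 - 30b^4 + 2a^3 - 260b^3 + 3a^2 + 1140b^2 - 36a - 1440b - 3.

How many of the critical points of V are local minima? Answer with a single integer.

2

V separates as a function of a plus a function of b, so ∇V=0 decouples.
∂V/∂a = 6(a - 2)(a + 3) = 0 at a ∈ {-3, 2}; ∂V/∂b = 60(b - 3)(b - 2)(b - 1)(b + 4) = 0 at b ∈ {-4, 1, 2, 3}.
The Hessian is diagonal: diag(V_aa, V_bb). Second derivatives: V_aa(-3)=-30, V_aa(2)=30; V_bb(-4)=-12600, V_bb(1)=600, V_bb(2)=-360, V_bb(3)=840.
Local minima occur where both diagonal entries positive: (2, 1), (2, 3). Count: 2.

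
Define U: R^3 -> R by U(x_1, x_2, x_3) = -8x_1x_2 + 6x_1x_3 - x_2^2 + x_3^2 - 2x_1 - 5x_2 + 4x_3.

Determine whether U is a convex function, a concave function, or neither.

U is quadratic, so its Hessian is the constant matrix H = [[0, -8, 6], [-8, -2, 0], [6, 0, 2]].
Leading principal minors: 0, -64, -56.
Neither pattern holds ⇒ H is indefinite ⇒ neither convex nor concave.

neither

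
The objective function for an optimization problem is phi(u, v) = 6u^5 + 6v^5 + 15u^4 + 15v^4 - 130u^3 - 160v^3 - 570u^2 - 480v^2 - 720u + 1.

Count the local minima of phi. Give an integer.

phi separates as a function of u plus a function of v, so ∇phi=0 decouples.
∂phi/∂u = 30(u - 4)(u + 1)(u + 2)(u + 3) = 0 at u ∈ {-3, -2, -1, 4}; ∂phi/∂v = 30v(v - 4)(v + 2)(v + 4) = 0 at v ∈ {-4, -2, 0, 4}.
The Hessian is diagonal: diag(phi_uu, phi_vv). Second derivatives: phi_uu(-3)=-420, phi_uu(-2)=180, phi_uu(-1)=-300, phi_uu(4)=6300; phi_vv(-4)=-1920, phi_vv(-2)=720, phi_vv(0)=-960, phi_vv(4)=5760.
Local minima occur where both diagonal entries positive: (-2, -2), (-2, 4), (4, -2), (4, 4). Count: 4.

4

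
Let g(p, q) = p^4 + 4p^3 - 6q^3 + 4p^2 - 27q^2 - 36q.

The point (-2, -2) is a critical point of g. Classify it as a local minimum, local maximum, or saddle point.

local minimum

The mixed partial ∂²g/∂p∂q is 0, so the Hessian at any point is diag(g_pp, g_qq) = diag(4(3p^2 + 6p + 2), -18(2q + 3)).
At (-2, -2): H = diag(8, 18).
Both eigenvalues are positive, so H is positive definite: a local minimum.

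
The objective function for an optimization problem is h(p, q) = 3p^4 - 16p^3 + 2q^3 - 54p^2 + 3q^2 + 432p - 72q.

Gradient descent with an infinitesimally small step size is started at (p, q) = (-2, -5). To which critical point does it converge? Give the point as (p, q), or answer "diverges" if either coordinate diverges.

h is separable, so gradient descent decouples: p follows -∂h/∂p, q follows -∂h/∂q.
∂h/∂p = 12(p - 4)(p - 3)(p + 3); at p=-2 this is 360, so p decreases.
∂h/∂q = 6(q - 3)(q + 4); at q=-5 this is 48, so q decreases.
The q-coordinate has no critical point in that direction and runs off to infinity.

diverges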